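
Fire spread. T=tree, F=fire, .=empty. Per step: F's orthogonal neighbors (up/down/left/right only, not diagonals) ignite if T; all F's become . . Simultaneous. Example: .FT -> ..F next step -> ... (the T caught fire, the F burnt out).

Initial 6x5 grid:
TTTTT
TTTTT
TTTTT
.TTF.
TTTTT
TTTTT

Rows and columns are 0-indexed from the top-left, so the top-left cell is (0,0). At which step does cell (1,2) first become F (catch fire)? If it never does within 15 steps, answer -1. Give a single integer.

Step 1: cell (1,2)='T' (+3 fires, +1 burnt)
Step 2: cell (1,2)='T' (+7 fires, +3 burnt)
Step 3: cell (1,2)='F' (+7 fires, +7 burnt)
  -> target ignites at step 3
Step 4: cell (1,2)='.' (+6 fires, +7 burnt)
Step 5: cell (1,2)='.' (+3 fires, +6 burnt)
Step 6: cell (1,2)='.' (+1 fires, +3 burnt)
Step 7: cell (1,2)='.' (+0 fires, +1 burnt)
  fire out at step 7

3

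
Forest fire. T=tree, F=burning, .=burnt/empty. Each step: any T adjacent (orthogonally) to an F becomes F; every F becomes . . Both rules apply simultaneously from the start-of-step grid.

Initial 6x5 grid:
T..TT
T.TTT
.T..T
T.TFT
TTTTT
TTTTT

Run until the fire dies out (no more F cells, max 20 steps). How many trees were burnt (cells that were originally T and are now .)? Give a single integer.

Answer: 19

Derivation:
Step 1: +3 fires, +1 burnt (F count now 3)
Step 2: +4 fires, +3 burnt (F count now 4)
Step 3: +4 fires, +4 burnt (F count now 4)
Step 4: +4 fires, +4 burnt (F count now 4)
Step 5: +4 fires, +4 burnt (F count now 4)
Step 6: +0 fires, +4 burnt (F count now 0)
Fire out after step 6
Initially T: 22, now '.': 27
Total burnt (originally-T cells now '.'): 19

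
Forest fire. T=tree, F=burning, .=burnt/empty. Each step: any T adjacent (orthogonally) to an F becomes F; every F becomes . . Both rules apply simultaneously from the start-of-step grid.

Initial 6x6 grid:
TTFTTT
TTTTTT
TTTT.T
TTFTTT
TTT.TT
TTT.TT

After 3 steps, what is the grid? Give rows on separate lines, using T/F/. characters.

Step 1: 7 trees catch fire, 2 burn out
  TF.FTT
  TTFTTT
  TTFT.T
  TF.FTT
  TTF.TT
  TTT.TT
Step 2: 10 trees catch fire, 7 burn out
  F...FT
  TF.FTT
  TF.F.T
  F...FT
  TF..TT
  TTF.TT
Step 3: 8 trees catch fire, 10 burn out
  .....F
  F...FT
  F....T
  .....F
  F...FT
  TF..TT

.....F
F...FT
F....T
.....F
F...FT
TF..TT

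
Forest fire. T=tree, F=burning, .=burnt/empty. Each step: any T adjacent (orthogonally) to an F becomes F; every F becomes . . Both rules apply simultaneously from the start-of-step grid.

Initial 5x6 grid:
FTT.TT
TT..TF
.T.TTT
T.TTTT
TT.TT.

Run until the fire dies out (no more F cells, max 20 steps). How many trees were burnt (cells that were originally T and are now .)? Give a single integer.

Step 1: +5 fires, +2 burnt (F count now 5)
Step 2: +5 fires, +5 burnt (F count now 5)
Step 3: +3 fires, +5 burnt (F count now 3)
Step 4: +2 fires, +3 burnt (F count now 2)
Step 5: +2 fires, +2 burnt (F count now 2)
Step 6: +0 fires, +2 burnt (F count now 0)
Fire out after step 6
Initially T: 20, now '.': 27
Total burnt (originally-T cells now '.'): 17

Answer: 17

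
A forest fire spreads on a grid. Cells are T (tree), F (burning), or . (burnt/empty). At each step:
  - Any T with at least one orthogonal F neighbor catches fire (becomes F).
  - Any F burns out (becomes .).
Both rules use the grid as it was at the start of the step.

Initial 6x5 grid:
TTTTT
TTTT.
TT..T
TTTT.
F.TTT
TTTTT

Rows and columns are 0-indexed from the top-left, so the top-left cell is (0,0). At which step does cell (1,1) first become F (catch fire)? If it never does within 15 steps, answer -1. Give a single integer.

Step 1: cell (1,1)='T' (+2 fires, +1 burnt)
Step 2: cell (1,1)='T' (+3 fires, +2 burnt)
Step 3: cell (1,1)='T' (+4 fires, +3 burnt)
Step 4: cell (1,1)='F' (+5 fires, +4 burnt)
  -> target ignites at step 4
Step 5: cell (1,1)='.' (+4 fires, +5 burnt)
Step 6: cell (1,1)='.' (+3 fires, +4 burnt)
Step 7: cell (1,1)='.' (+1 fires, +3 burnt)
Step 8: cell (1,1)='.' (+1 fires, +1 burnt)
Step 9: cell (1,1)='.' (+0 fires, +1 burnt)
  fire out at step 9

4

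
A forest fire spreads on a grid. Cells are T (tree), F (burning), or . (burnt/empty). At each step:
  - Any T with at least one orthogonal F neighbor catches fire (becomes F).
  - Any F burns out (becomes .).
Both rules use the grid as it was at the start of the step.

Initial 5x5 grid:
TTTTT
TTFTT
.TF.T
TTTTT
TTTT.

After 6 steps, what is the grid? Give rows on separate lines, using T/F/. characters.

Step 1: 5 trees catch fire, 2 burn out
  TTFTT
  TF.FT
  .F..T
  TTFTT
  TTTT.
Step 2: 7 trees catch fire, 5 burn out
  TF.FT
  F...F
  ....T
  TF.FT
  TTFT.
Step 3: 7 trees catch fire, 7 burn out
  F...F
  .....
  ....F
  F...F
  TF.F.
Step 4: 1 trees catch fire, 7 burn out
  .....
  .....
  .....
  .....
  F....
Step 5: 0 trees catch fire, 1 burn out
  .....
  .....
  .....
  .....
  .....
Step 6: 0 trees catch fire, 0 burn out
  .....
  .....
  .....
  .....
  .....

.....
.....
.....
.....
.....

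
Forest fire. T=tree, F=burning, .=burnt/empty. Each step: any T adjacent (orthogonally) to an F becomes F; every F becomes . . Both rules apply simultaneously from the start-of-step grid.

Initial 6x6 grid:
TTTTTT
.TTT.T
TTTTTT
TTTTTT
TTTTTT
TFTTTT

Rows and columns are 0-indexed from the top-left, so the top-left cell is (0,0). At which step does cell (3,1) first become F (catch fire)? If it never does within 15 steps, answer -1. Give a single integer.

Step 1: cell (3,1)='T' (+3 fires, +1 burnt)
Step 2: cell (3,1)='F' (+4 fires, +3 burnt)
  -> target ignites at step 2
Step 3: cell (3,1)='.' (+5 fires, +4 burnt)
Step 4: cell (3,1)='.' (+6 fires, +5 burnt)
Step 5: cell (3,1)='.' (+5 fires, +6 burnt)
Step 6: cell (3,1)='.' (+5 fires, +5 burnt)
Step 7: cell (3,1)='.' (+2 fires, +5 burnt)
Step 8: cell (3,1)='.' (+2 fires, +2 burnt)
Step 9: cell (3,1)='.' (+1 fires, +2 burnt)
Step 10: cell (3,1)='.' (+0 fires, +1 burnt)
  fire out at step 10

2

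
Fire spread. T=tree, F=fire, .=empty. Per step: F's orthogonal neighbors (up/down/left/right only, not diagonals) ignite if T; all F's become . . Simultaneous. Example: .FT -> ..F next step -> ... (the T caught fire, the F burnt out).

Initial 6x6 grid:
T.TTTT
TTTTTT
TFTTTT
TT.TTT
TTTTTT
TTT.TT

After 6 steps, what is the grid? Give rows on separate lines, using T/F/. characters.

Step 1: 4 trees catch fire, 1 burn out
  T.TTTT
  TFTTTT
  F.FTTT
  TF.TTT
  TTTTTT
  TTT.TT
Step 2: 5 trees catch fire, 4 burn out
  T.TTTT
  F.FTTT
  ...FTT
  F..TTT
  TFTTTT
  TTT.TT
Step 3: 8 trees catch fire, 5 burn out
  F.FTTT
  ...FTT
  ....FT
  ...FTT
  F.FTTT
  TFT.TT
Step 4: 7 trees catch fire, 8 burn out
  ...FTT
  ....FT
  .....F
  ....FT
  ...FTT
  F.F.TT
Step 5: 4 trees catch fire, 7 burn out
  ....FT
  .....F
  ......
  .....F
  ....FT
  ....TT
Step 6: 3 trees catch fire, 4 burn out
  .....F
  ......
  ......
  ......
  .....F
  ....FT

.....F
......
......
......
.....F
....FT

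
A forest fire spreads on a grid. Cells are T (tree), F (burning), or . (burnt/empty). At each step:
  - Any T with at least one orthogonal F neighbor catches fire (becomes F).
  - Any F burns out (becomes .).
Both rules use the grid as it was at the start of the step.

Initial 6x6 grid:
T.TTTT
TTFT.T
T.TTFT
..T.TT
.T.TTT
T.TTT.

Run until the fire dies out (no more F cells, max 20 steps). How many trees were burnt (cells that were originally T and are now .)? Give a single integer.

Step 1: +7 fires, +2 burnt (F count now 7)
Step 2: +6 fires, +7 burnt (F count now 6)
Step 3: +7 fires, +6 burnt (F count now 7)
Step 4: +1 fires, +7 burnt (F count now 1)
Step 5: +1 fires, +1 burnt (F count now 1)
Step 6: +0 fires, +1 burnt (F count now 0)
Fire out after step 6
Initially T: 24, now '.': 34
Total burnt (originally-T cells now '.'): 22

Answer: 22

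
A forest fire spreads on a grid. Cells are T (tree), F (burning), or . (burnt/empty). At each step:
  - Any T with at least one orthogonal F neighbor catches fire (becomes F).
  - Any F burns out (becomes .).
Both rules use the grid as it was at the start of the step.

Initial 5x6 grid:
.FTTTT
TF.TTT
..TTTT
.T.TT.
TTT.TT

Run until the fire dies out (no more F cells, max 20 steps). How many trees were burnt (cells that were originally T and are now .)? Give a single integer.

Step 1: +2 fires, +2 burnt (F count now 2)
Step 2: +1 fires, +2 burnt (F count now 1)
Step 3: +2 fires, +1 burnt (F count now 2)
Step 4: +3 fires, +2 burnt (F count now 3)
Step 5: +4 fires, +3 burnt (F count now 4)
Step 6: +2 fires, +4 burnt (F count now 2)
Step 7: +1 fires, +2 burnt (F count now 1)
Step 8: +1 fires, +1 burnt (F count now 1)
Step 9: +0 fires, +1 burnt (F count now 0)
Fire out after step 9
Initially T: 20, now '.': 26
Total burnt (originally-T cells now '.'): 16

Answer: 16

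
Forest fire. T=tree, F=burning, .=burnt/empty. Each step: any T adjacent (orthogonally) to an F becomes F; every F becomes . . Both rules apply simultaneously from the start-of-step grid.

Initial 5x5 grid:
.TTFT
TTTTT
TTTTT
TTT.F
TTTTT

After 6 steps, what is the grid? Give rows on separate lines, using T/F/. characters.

Step 1: 5 trees catch fire, 2 burn out
  .TF.F
  TTTFT
  TTTTF
  TTT..
  TTTTF
Step 2: 5 trees catch fire, 5 burn out
  .F...
  TTF.F
  TTTF.
  TTT..
  TTTF.
Step 3: 3 trees catch fire, 5 burn out
  .....
  TF...
  TTF..
  TTT..
  TTF..
Step 4: 4 trees catch fire, 3 burn out
  .....
  F....
  TF...
  TTF..
  TF...
Step 5: 3 trees catch fire, 4 burn out
  .....
  .....
  F....
  TF...
  F....
Step 6: 1 trees catch fire, 3 burn out
  .....
  .....
  .....
  F....
  .....

.....
.....
.....
F....
.....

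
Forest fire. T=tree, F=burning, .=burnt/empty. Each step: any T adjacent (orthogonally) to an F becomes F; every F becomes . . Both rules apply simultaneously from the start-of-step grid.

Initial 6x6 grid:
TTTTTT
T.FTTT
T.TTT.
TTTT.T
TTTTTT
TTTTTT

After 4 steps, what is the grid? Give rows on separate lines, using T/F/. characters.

Step 1: 3 trees catch fire, 1 burn out
  TTFTTT
  T..FTT
  T.FTT.
  TTTT.T
  TTTTTT
  TTTTTT
Step 2: 5 trees catch fire, 3 burn out
  TF.FTT
  T...FT
  T..FT.
  TTFT.T
  TTTTTT
  TTTTTT
Step 3: 7 trees catch fire, 5 burn out
  F...FT
  T....F
  T...F.
  TF.F.T
  TTFTTT
  TTTTTT
Step 4: 6 trees catch fire, 7 burn out
  .....F
  F.....
  T.....
  F....T
  TF.FTT
  TTFTTT

.....F
F.....
T.....
F....T
TF.FTT
TTFTTT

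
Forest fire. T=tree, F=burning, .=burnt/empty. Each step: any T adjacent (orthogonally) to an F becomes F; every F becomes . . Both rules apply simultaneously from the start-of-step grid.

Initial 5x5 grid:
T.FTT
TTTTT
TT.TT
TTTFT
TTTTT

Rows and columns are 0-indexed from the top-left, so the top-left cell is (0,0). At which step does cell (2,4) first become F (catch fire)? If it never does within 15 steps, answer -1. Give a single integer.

Step 1: cell (2,4)='T' (+6 fires, +2 burnt)
Step 2: cell (2,4)='F' (+7 fires, +6 burnt)
  -> target ignites at step 2
Step 3: cell (2,4)='.' (+5 fires, +7 burnt)
Step 4: cell (2,4)='.' (+3 fires, +5 burnt)
Step 5: cell (2,4)='.' (+0 fires, +3 burnt)
  fire out at step 5

2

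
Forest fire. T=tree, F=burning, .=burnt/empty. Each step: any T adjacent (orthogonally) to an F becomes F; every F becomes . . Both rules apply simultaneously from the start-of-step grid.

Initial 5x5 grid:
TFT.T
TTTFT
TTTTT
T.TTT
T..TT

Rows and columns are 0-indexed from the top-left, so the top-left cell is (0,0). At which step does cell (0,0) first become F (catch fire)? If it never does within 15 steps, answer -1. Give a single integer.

Step 1: cell (0,0)='F' (+6 fires, +2 burnt)
  -> target ignites at step 1
Step 2: cell (0,0)='.' (+6 fires, +6 burnt)
Step 3: cell (0,0)='.' (+4 fires, +6 burnt)
Step 4: cell (0,0)='.' (+2 fires, +4 burnt)
Step 5: cell (0,0)='.' (+1 fires, +2 burnt)
Step 6: cell (0,0)='.' (+0 fires, +1 burnt)
  fire out at step 6

1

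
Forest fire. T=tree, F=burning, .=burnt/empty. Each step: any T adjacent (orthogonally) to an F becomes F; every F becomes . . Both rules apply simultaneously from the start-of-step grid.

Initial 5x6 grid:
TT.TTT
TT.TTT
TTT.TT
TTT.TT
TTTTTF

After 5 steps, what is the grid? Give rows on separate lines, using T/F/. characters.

Step 1: 2 trees catch fire, 1 burn out
  TT.TTT
  TT.TTT
  TTT.TT
  TTT.TF
  TTTTF.
Step 2: 3 trees catch fire, 2 burn out
  TT.TTT
  TT.TTT
  TTT.TF
  TTT.F.
  TTTF..
Step 3: 3 trees catch fire, 3 burn out
  TT.TTT
  TT.TTF
  TTT.F.
  TTT...
  TTF...
Step 4: 4 trees catch fire, 3 burn out
  TT.TTF
  TT.TF.
  TTT...
  TTF...
  TF....
Step 5: 5 trees catch fire, 4 burn out
  TT.TF.
  TT.F..
  TTF...
  TF....
  F.....

TT.TF.
TT.F..
TTF...
TF....
F.....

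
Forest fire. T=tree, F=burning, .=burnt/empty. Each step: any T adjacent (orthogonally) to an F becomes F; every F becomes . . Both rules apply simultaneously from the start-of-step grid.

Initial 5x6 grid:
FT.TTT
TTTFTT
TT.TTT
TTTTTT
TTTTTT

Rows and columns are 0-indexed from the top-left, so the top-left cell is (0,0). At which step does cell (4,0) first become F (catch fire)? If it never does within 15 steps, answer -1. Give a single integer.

Step 1: cell (4,0)='T' (+6 fires, +2 burnt)
Step 2: cell (4,0)='T' (+6 fires, +6 burnt)
Step 3: cell (4,0)='T' (+7 fires, +6 burnt)
Step 4: cell (4,0)='F' (+5 fires, +7 burnt)
  -> target ignites at step 4
Step 5: cell (4,0)='.' (+2 fires, +5 burnt)
Step 6: cell (4,0)='.' (+0 fires, +2 burnt)
  fire out at step 6

4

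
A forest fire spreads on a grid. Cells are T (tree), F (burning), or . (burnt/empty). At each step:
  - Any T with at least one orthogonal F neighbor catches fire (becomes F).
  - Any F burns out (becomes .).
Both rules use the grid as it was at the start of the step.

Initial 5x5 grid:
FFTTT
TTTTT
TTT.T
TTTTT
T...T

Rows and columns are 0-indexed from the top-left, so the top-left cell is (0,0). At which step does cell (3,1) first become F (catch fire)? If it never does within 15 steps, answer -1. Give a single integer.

Step 1: cell (3,1)='T' (+3 fires, +2 burnt)
Step 2: cell (3,1)='T' (+4 fires, +3 burnt)
Step 3: cell (3,1)='F' (+5 fires, +4 burnt)
  -> target ignites at step 3
Step 4: cell (3,1)='.' (+3 fires, +5 burnt)
Step 5: cell (3,1)='.' (+2 fires, +3 burnt)
Step 6: cell (3,1)='.' (+1 fires, +2 burnt)
Step 7: cell (3,1)='.' (+1 fires, +1 burnt)
Step 8: cell (3,1)='.' (+0 fires, +1 burnt)
  fire out at step 8

3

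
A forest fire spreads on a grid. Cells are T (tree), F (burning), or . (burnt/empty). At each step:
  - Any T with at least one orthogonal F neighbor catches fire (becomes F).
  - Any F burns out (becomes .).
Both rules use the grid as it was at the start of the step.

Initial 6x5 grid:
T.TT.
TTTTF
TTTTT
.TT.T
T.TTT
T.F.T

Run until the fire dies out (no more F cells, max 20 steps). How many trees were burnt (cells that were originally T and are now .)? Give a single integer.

Answer: 19

Derivation:
Step 1: +3 fires, +2 burnt (F count now 3)
Step 2: +6 fires, +3 burnt (F count now 6)
Step 3: +5 fires, +6 burnt (F count now 5)
Step 4: +3 fires, +5 burnt (F count now 3)
Step 5: +2 fires, +3 burnt (F count now 2)
Step 6: +0 fires, +2 burnt (F count now 0)
Fire out after step 6
Initially T: 21, now '.': 28
Total burnt (originally-T cells now '.'): 19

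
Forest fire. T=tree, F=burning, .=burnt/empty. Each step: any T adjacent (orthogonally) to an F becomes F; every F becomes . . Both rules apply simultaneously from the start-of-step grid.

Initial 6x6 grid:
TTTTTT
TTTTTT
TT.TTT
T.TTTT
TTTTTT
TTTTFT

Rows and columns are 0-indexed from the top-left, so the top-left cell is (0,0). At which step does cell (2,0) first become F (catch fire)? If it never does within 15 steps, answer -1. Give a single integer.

Step 1: cell (2,0)='T' (+3 fires, +1 burnt)
Step 2: cell (2,0)='T' (+4 fires, +3 burnt)
Step 3: cell (2,0)='T' (+5 fires, +4 burnt)
Step 4: cell (2,0)='T' (+6 fires, +5 burnt)
Step 5: cell (2,0)='T' (+4 fires, +6 burnt)
Step 6: cell (2,0)='T' (+4 fires, +4 burnt)
Step 7: cell (2,0)='F' (+3 fires, +4 burnt)
  -> target ignites at step 7
Step 8: cell (2,0)='.' (+3 fires, +3 burnt)
Step 9: cell (2,0)='.' (+1 fires, +3 burnt)
Step 10: cell (2,0)='.' (+0 fires, +1 burnt)
  fire out at step 10

7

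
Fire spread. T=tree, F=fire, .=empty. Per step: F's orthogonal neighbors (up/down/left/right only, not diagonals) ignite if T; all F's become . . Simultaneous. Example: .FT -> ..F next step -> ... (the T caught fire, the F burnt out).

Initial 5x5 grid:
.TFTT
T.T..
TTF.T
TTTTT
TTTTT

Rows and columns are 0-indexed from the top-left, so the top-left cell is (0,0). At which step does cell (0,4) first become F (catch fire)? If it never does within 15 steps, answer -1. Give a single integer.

Step 1: cell (0,4)='T' (+5 fires, +2 burnt)
Step 2: cell (0,4)='F' (+5 fires, +5 burnt)
  -> target ignites at step 2
Step 3: cell (0,4)='.' (+5 fires, +5 burnt)
Step 4: cell (0,4)='.' (+3 fires, +5 burnt)
Step 5: cell (0,4)='.' (+0 fires, +3 burnt)
  fire out at step 5

2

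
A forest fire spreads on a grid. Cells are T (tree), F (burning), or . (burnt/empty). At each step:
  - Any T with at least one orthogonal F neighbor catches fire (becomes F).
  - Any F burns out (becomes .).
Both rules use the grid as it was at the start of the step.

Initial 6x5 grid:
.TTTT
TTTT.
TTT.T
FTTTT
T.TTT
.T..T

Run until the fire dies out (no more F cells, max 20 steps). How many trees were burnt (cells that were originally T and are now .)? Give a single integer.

Answer: 21

Derivation:
Step 1: +3 fires, +1 burnt (F count now 3)
Step 2: +3 fires, +3 burnt (F count now 3)
Step 3: +4 fires, +3 burnt (F count now 4)
Step 4: +4 fires, +4 burnt (F count now 4)
Step 5: +4 fires, +4 burnt (F count now 4)
Step 6: +2 fires, +4 burnt (F count now 2)
Step 7: +1 fires, +2 burnt (F count now 1)
Step 8: +0 fires, +1 burnt (F count now 0)
Fire out after step 8
Initially T: 22, now '.': 29
Total burnt (originally-T cells now '.'): 21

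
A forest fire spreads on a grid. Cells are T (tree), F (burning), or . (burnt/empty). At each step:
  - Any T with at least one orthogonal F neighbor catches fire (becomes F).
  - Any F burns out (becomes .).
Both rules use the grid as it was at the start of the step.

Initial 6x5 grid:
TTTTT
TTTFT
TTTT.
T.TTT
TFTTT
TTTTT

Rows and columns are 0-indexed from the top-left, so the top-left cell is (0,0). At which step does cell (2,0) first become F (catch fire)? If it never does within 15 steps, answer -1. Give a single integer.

Step 1: cell (2,0)='T' (+7 fires, +2 burnt)
Step 2: cell (2,0)='T' (+10 fires, +7 burnt)
Step 3: cell (2,0)='F' (+7 fires, +10 burnt)
  -> target ignites at step 3
Step 4: cell (2,0)='.' (+2 fires, +7 burnt)
Step 5: cell (2,0)='.' (+0 fires, +2 burnt)
  fire out at step 5

3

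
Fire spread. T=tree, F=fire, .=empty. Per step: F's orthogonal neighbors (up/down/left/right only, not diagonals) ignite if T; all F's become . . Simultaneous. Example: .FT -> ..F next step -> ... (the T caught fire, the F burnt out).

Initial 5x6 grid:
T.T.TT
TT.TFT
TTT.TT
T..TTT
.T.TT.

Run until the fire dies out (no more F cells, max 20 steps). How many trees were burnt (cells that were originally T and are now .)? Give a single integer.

Step 1: +4 fires, +1 burnt (F count now 4)
Step 2: +3 fires, +4 burnt (F count now 3)
Step 3: +3 fires, +3 burnt (F count now 3)
Step 4: +1 fires, +3 burnt (F count now 1)
Step 5: +0 fires, +1 burnt (F count now 0)
Fire out after step 5
Initially T: 20, now '.': 21
Total burnt (originally-T cells now '.'): 11

Answer: 11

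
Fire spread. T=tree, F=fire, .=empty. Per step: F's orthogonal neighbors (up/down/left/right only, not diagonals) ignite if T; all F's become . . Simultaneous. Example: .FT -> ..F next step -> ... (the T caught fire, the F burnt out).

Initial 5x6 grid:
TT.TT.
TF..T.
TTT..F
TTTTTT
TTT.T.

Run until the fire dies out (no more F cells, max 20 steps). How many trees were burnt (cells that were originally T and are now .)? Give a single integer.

Step 1: +4 fires, +2 burnt (F count now 4)
Step 2: +5 fires, +4 burnt (F count now 5)
Step 3: +5 fires, +5 burnt (F count now 5)
Step 4: +2 fires, +5 burnt (F count now 2)
Step 5: +0 fires, +2 burnt (F count now 0)
Fire out after step 5
Initially T: 19, now '.': 27
Total burnt (originally-T cells now '.'): 16

Answer: 16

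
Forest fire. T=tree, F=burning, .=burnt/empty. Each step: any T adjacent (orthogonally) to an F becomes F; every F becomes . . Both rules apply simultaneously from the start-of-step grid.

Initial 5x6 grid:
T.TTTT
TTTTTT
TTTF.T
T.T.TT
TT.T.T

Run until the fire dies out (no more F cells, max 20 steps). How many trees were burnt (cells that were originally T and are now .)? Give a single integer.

Step 1: +2 fires, +1 burnt (F count now 2)
Step 2: +5 fires, +2 burnt (F count now 5)
Step 3: +5 fires, +5 burnt (F count now 5)
Step 4: +4 fires, +5 burnt (F count now 4)
Step 5: +3 fires, +4 burnt (F count now 3)
Step 6: +3 fires, +3 burnt (F count now 3)
Step 7: +0 fires, +3 burnt (F count now 0)
Fire out after step 7
Initially T: 23, now '.': 29
Total burnt (originally-T cells now '.'): 22

Answer: 22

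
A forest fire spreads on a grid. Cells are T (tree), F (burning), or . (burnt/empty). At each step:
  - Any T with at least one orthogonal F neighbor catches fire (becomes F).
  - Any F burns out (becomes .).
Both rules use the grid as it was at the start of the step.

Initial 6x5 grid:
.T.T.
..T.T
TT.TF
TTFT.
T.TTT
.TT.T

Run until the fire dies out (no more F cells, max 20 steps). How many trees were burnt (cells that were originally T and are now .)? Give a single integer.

Answer: 14

Derivation:
Step 1: +5 fires, +2 burnt (F count now 5)
Step 2: +4 fires, +5 burnt (F count now 4)
Step 3: +4 fires, +4 burnt (F count now 4)
Step 4: +1 fires, +4 burnt (F count now 1)
Step 5: +0 fires, +1 burnt (F count now 0)
Fire out after step 5
Initially T: 17, now '.': 27
Total burnt (originally-T cells now '.'): 14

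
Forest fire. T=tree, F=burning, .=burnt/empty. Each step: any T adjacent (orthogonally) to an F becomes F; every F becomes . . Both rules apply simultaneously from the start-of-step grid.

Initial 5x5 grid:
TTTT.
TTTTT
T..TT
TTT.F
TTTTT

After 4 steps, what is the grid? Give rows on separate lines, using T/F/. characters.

Step 1: 2 trees catch fire, 1 burn out
  TTTT.
  TTTTT
  T..TF
  TTT..
  TTTTF
Step 2: 3 trees catch fire, 2 burn out
  TTTT.
  TTTTF
  T..F.
  TTT..
  TTTF.
Step 3: 2 trees catch fire, 3 burn out
  TTTT.
  TTTF.
  T....
  TTT..
  TTF..
Step 4: 4 trees catch fire, 2 burn out
  TTTF.
  TTF..
  T....
  TTF..
  TF...

TTTF.
TTF..
T....
TTF..
TF...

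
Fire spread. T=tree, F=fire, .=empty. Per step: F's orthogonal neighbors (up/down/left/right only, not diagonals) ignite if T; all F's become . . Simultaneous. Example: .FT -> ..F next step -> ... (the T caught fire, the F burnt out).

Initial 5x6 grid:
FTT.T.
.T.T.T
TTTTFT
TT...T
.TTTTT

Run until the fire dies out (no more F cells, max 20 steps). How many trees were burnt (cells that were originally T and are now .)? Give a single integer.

Step 1: +3 fires, +2 burnt (F count now 3)
Step 2: +6 fires, +3 burnt (F count now 6)
Step 3: +2 fires, +6 burnt (F count now 2)
Step 4: +3 fires, +2 burnt (F count now 3)
Step 5: +3 fires, +3 burnt (F count now 3)
Step 6: +1 fires, +3 burnt (F count now 1)
Step 7: +0 fires, +1 burnt (F count now 0)
Fire out after step 7
Initially T: 19, now '.': 29
Total burnt (originally-T cells now '.'): 18

Answer: 18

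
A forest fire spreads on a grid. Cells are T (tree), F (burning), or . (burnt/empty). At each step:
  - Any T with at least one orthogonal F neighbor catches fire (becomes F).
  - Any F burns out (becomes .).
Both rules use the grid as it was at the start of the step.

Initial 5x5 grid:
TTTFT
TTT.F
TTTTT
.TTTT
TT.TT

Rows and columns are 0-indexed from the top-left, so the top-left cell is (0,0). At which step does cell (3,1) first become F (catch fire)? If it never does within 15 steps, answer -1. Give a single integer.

Step 1: cell (3,1)='T' (+3 fires, +2 burnt)
Step 2: cell (3,1)='T' (+4 fires, +3 burnt)
Step 3: cell (3,1)='T' (+5 fires, +4 burnt)
Step 4: cell (3,1)='T' (+4 fires, +5 burnt)
Step 5: cell (3,1)='F' (+2 fires, +4 burnt)
  -> target ignites at step 5
Step 6: cell (3,1)='.' (+1 fires, +2 burnt)
Step 7: cell (3,1)='.' (+1 fires, +1 burnt)
Step 8: cell (3,1)='.' (+0 fires, +1 burnt)
  fire out at step 8

5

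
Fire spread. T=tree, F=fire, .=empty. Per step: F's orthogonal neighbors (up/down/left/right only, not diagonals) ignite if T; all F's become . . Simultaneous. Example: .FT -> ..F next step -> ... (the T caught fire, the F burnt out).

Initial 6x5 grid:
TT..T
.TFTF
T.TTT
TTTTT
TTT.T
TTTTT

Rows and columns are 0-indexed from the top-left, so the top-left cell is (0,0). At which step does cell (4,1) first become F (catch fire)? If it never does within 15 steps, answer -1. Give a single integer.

Step 1: cell (4,1)='T' (+5 fires, +2 burnt)
Step 2: cell (4,1)='T' (+4 fires, +5 burnt)
Step 3: cell (4,1)='T' (+5 fires, +4 burnt)
Step 4: cell (4,1)='F' (+4 fires, +5 burnt)
  -> target ignites at step 4
Step 5: cell (4,1)='.' (+4 fires, +4 burnt)
Step 6: cell (4,1)='.' (+1 fires, +4 burnt)
Step 7: cell (4,1)='.' (+0 fires, +1 burnt)
  fire out at step 7

4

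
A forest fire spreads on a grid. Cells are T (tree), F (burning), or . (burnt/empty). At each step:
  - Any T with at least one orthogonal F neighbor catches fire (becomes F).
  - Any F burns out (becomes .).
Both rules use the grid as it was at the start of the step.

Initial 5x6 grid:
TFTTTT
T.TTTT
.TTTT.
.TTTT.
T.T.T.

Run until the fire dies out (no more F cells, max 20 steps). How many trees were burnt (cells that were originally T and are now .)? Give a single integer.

Answer: 20

Derivation:
Step 1: +2 fires, +1 burnt (F count now 2)
Step 2: +3 fires, +2 burnt (F count now 3)
Step 3: +3 fires, +3 burnt (F count now 3)
Step 4: +5 fires, +3 burnt (F count now 5)
Step 5: +5 fires, +5 burnt (F count now 5)
Step 6: +1 fires, +5 burnt (F count now 1)
Step 7: +1 fires, +1 burnt (F count now 1)
Step 8: +0 fires, +1 burnt (F count now 0)
Fire out after step 8
Initially T: 21, now '.': 29
Total burnt (originally-T cells now '.'): 20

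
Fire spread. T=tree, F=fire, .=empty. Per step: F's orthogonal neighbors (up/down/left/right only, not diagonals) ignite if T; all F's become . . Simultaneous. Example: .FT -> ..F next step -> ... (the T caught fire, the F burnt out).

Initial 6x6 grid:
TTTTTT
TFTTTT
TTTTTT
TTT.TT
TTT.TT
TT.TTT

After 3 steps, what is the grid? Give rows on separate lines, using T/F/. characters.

Step 1: 4 trees catch fire, 1 burn out
  TFTTTT
  F.FTTT
  TFTTTT
  TTT.TT
  TTT.TT
  TT.TTT
Step 2: 6 trees catch fire, 4 burn out
  F.FTTT
  ...FTT
  F.FTTT
  TFT.TT
  TTT.TT
  TT.TTT
Step 3: 6 trees catch fire, 6 burn out
  ...FTT
  ....FT
  ...FTT
  F.F.TT
  TFT.TT
  TT.TTT

...FTT
....FT
...FTT
F.F.TT
TFT.TT
TT.TTT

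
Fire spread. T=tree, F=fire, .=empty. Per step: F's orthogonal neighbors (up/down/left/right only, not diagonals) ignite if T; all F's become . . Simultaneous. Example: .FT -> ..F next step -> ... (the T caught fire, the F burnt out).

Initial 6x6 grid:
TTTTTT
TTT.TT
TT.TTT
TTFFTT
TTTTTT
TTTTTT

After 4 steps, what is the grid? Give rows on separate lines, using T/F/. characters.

Step 1: 5 trees catch fire, 2 burn out
  TTTTTT
  TTT.TT
  TT.FTT
  TF..FT
  TTFFTT
  TTTTTT
Step 2: 8 trees catch fire, 5 burn out
  TTTTTT
  TTT.TT
  TF..FT
  F....F
  TF..FT
  TTFFTT
Step 3: 8 trees catch fire, 8 burn out
  TTTTTT
  TFT.FT
  F....F
  ......
  F....F
  TF..FT
Step 4: 7 trees catch fire, 8 burn out
  TFTTFT
  F.F..F
  ......
  ......
  ......
  F....F

TFTTFT
F.F..F
......
......
......
F....F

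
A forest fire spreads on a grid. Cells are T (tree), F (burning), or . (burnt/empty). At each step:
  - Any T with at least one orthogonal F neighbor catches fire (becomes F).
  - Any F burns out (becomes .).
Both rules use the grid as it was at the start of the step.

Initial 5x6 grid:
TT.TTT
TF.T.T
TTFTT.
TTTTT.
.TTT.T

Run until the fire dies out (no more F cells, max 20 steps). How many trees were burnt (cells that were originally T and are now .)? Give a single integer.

Answer: 20

Derivation:
Step 1: +5 fires, +2 burnt (F count now 5)
Step 2: +7 fires, +5 burnt (F count now 7)
Step 3: +5 fires, +7 burnt (F count now 5)
Step 4: +1 fires, +5 burnt (F count now 1)
Step 5: +1 fires, +1 burnt (F count now 1)
Step 6: +1 fires, +1 burnt (F count now 1)
Step 7: +0 fires, +1 burnt (F count now 0)
Fire out after step 7
Initially T: 21, now '.': 29
Total burnt (originally-T cells now '.'): 20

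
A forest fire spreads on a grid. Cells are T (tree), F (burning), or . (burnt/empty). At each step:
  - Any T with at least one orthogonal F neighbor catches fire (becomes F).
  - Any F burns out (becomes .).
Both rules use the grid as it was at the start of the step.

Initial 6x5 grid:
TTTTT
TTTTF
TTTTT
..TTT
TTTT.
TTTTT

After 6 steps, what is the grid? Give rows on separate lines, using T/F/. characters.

Step 1: 3 trees catch fire, 1 burn out
  TTTTF
  TTTF.
  TTTTF
  ..TTT
  TTTT.
  TTTTT
Step 2: 4 trees catch fire, 3 burn out
  TTTF.
  TTF..
  TTTF.
  ..TTF
  TTTT.
  TTTTT
Step 3: 4 trees catch fire, 4 burn out
  TTF..
  TF...
  TTF..
  ..TF.
  TTTT.
  TTTTT
Step 4: 5 trees catch fire, 4 burn out
  TF...
  F....
  TF...
  ..F..
  TTTF.
  TTTTT
Step 5: 4 trees catch fire, 5 burn out
  F....
  .....
  F....
  .....
  TTF..
  TTTFT
Step 6: 3 trees catch fire, 4 burn out
  .....
  .....
  .....
  .....
  TF...
  TTF.F

.....
.....
.....
.....
TF...
TTF.F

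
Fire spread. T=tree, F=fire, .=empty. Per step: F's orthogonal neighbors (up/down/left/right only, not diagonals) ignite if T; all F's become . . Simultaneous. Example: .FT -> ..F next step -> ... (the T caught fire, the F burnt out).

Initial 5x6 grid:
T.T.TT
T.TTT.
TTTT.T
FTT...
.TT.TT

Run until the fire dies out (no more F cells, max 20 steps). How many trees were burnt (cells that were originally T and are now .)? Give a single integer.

Step 1: +2 fires, +1 burnt (F count now 2)
Step 2: +4 fires, +2 burnt (F count now 4)
Step 3: +3 fires, +4 burnt (F count now 3)
Step 4: +2 fires, +3 burnt (F count now 2)
Step 5: +2 fires, +2 burnt (F count now 2)
Step 6: +1 fires, +2 burnt (F count now 1)
Step 7: +1 fires, +1 burnt (F count now 1)
Step 8: +1 fires, +1 burnt (F count now 1)
Step 9: +0 fires, +1 burnt (F count now 0)
Fire out after step 9
Initially T: 19, now '.': 27
Total burnt (originally-T cells now '.'): 16

Answer: 16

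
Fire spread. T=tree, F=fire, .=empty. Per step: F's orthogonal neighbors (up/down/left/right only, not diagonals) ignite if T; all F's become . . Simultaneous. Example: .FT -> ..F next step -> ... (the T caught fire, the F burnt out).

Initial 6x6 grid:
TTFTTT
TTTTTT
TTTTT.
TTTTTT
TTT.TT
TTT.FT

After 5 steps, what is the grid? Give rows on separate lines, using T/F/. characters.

Step 1: 5 trees catch fire, 2 burn out
  TF.FTT
  TTFTTT
  TTTTT.
  TTTTTT
  TTT.FT
  TTT..F
Step 2: 7 trees catch fire, 5 burn out
  F...FT
  TF.FTT
  TTFTT.
  TTTTFT
  TTT..F
  TTT...
Step 3: 9 trees catch fire, 7 burn out
  .....F
  F...FT
  TF.FF.
  TTFF.F
  TTT...
  TTT...
Step 4: 4 trees catch fire, 9 burn out
  ......
  .....F
  F.....
  TF....
  TTF...
  TTT...
Step 5: 3 trees catch fire, 4 burn out
  ......
  ......
  ......
  F.....
  TF....
  TTF...

......
......
......
F.....
TF....
TTF...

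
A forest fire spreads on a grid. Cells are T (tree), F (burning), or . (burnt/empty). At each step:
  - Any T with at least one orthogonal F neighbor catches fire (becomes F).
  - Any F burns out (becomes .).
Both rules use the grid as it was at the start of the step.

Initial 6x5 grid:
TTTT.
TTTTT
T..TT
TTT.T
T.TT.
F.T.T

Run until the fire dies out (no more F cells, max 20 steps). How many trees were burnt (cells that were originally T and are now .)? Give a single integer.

Step 1: +1 fires, +1 burnt (F count now 1)
Step 2: +1 fires, +1 burnt (F count now 1)
Step 3: +2 fires, +1 burnt (F count now 2)
Step 4: +2 fires, +2 burnt (F count now 2)
Step 5: +3 fires, +2 burnt (F count now 3)
Step 6: +4 fires, +3 burnt (F count now 4)
Step 7: +2 fires, +4 burnt (F count now 2)
Step 8: +3 fires, +2 burnt (F count now 3)
Step 9: +1 fires, +3 burnt (F count now 1)
Step 10: +1 fires, +1 burnt (F count now 1)
Step 11: +0 fires, +1 burnt (F count now 0)
Fire out after step 11
Initially T: 21, now '.': 29
Total burnt (originally-T cells now '.'): 20

Answer: 20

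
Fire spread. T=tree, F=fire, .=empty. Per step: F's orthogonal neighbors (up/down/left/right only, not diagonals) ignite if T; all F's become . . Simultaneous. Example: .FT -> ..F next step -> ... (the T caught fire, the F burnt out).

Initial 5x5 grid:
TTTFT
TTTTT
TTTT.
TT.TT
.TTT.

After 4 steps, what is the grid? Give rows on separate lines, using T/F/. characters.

Step 1: 3 trees catch fire, 1 burn out
  TTF.F
  TTTFT
  TTTT.
  TT.TT
  .TTT.
Step 2: 4 trees catch fire, 3 burn out
  TF...
  TTF.F
  TTTF.
  TT.TT
  .TTT.
Step 3: 4 trees catch fire, 4 burn out
  F....
  TF...
  TTF..
  TT.FT
  .TTT.
Step 4: 4 trees catch fire, 4 burn out
  .....
  F....
  TF...
  TT..F
  .TTF.

.....
F....
TF...
TT..F
.TTF.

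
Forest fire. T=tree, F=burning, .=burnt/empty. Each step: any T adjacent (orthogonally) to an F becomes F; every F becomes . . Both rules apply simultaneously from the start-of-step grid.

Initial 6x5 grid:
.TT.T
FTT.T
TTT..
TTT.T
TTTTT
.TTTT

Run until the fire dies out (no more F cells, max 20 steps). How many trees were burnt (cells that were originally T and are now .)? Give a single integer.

Answer: 20

Derivation:
Step 1: +2 fires, +1 burnt (F count now 2)
Step 2: +4 fires, +2 burnt (F count now 4)
Step 3: +4 fires, +4 burnt (F count now 4)
Step 4: +2 fires, +4 burnt (F count now 2)
Step 5: +2 fires, +2 burnt (F count now 2)
Step 6: +2 fires, +2 burnt (F count now 2)
Step 7: +2 fires, +2 burnt (F count now 2)
Step 8: +2 fires, +2 burnt (F count now 2)
Step 9: +0 fires, +2 burnt (F count now 0)
Fire out after step 9
Initially T: 22, now '.': 28
Total burnt (originally-T cells now '.'): 20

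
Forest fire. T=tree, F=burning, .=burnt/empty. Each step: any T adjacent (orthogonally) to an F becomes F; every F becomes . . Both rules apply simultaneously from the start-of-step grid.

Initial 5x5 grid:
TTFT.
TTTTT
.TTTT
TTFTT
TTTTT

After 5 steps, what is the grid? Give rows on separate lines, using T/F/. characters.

Step 1: 7 trees catch fire, 2 burn out
  TF.F.
  TTFTT
  .TFTT
  TF.FT
  TTFTT
Step 2: 9 trees catch fire, 7 burn out
  F....
  TF.FT
  .F.FT
  F...F
  TF.FT
Step 3: 5 trees catch fire, 9 burn out
  .....
  F...F
  ....F
  .....
  F...F
Step 4: 0 trees catch fire, 5 burn out
  .....
  .....
  .....
  .....
  .....
Step 5: 0 trees catch fire, 0 burn out
  .....
  .....
  .....
  .....
  .....

.....
.....
.....
.....
.....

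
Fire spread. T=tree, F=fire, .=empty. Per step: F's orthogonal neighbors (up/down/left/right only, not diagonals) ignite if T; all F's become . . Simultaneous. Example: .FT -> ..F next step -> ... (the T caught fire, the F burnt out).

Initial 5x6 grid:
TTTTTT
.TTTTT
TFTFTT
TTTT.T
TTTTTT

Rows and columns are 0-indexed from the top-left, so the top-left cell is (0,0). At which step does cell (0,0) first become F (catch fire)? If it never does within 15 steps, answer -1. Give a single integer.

Step 1: cell (0,0)='T' (+7 fires, +2 burnt)
Step 2: cell (0,0)='T' (+9 fires, +7 burnt)
Step 3: cell (0,0)='F' (+8 fires, +9 burnt)
  -> target ignites at step 3
Step 4: cell (0,0)='.' (+2 fires, +8 burnt)
Step 5: cell (0,0)='.' (+0 fires, +2 burnt)
  fire out at step 5

3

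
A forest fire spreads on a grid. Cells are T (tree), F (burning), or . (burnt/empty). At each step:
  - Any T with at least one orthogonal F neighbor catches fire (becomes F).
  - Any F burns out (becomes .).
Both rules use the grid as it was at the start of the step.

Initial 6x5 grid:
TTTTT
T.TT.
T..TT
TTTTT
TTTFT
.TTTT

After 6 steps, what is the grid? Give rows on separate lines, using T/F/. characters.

Step 1: 4 trees catch fire, 1 burn out
  TTTTT
  T.TT.
  T..TT
  TTTFT
  TTF.F
  .TTFT
Step 2: 6 trees catch fire, 4 burn out
  TTTTT
  T.TT.
  T..FT
  TTF.F
  TF...
  .TF.F
Step 3: 5 trees catch fire, 6 burn out
  TTTTT
  T.TF.
  T...F
  TF...
  F....
  .F...
Step 4: 3 trees catch fire, 5 burn out
  TTTFT
  T.F..
  T....
  F....
  .....
  .....
Step 5: 3 trees catch fire, 3 burn out
  TTF.F
  T....
  F....
  .....
  .....
  .....
Step 6: 2 trees catch fire, 3 burn out
  TF...
  F....
  .....
  .....
  .....
  .....

TF...
F....
.....
.....
.....
.....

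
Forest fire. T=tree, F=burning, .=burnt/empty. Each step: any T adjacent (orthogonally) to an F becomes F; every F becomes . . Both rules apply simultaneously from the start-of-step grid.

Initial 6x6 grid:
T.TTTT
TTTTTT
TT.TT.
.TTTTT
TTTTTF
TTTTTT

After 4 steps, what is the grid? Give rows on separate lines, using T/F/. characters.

Step 1: 3 trees catch fire, 1 burn out
  T.TTTT
  TTTTTT
  TT.TT.
  .TTTTF
  TTTTF.
  TTTTTF
Step 2: 3 trees catch fire, 3 burn out
  T.TTTT
  TTTTTT
  TT.TT.
  .TTTF.
  TTTF..
  TTTTF.
Step 3: 4 trees catch fire, 3 burn out
  T.TTTT
  TTTTTT
  TT.TF.
  .TTF..
  TTF...
  TTTF..
Step 4: 5 trees catch fire, 4 burn out
  T.TTTT
  TTTTFT
  TT.F..
  .TF...
  TF....
  TTF...

T.TTTT
TTTTFT
TT.F..
.TF...
TF....
TTF...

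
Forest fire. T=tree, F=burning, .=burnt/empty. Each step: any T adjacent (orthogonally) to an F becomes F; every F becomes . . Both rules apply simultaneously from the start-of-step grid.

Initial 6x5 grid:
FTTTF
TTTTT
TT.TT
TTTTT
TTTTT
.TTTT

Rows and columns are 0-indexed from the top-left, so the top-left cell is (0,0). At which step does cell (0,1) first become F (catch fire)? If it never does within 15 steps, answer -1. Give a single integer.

Step 1: cell (0,1)='F' (+4 fires, +2 burnt)
  -> target ignites at step 1
Step 2: cell (0,1)='.' (+5 fires, +4 burnt)
Step 3: cell (0,1)='.' (+5 fires, +5 burnt)
Step 4: cell (0,1)='.' (+4 fires, +5 burnt)
Step 5: cell (0,1)='.' (+4 fires, +4 burnt)
Step 6: cell (0,1)='.' (+3 fires, +4 burnt)
Step 7: cell (0,1)='.' (+1 fires, +3 burnt)
Step 8: cell (0,1)='.' (+0 fires, +1 burnt)
  fire out at step 8

1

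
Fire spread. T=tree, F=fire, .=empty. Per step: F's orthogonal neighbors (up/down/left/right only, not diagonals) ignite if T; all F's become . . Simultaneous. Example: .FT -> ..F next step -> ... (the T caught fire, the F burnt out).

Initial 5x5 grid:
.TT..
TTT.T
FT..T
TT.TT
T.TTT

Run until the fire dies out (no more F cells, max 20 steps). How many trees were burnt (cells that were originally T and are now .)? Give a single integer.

Answer: 9

Derivation:
Step 1: +3 fires, +1 burnt (F count now 3)
Step 2: +3 fires, +3 burnt (F count now 3)
Step 3: +2 fires, +3 burnt (F count now 2)
Step 4: +1 fires, +2 burnt (F count now 1)
Step 5: +0 fires, +1 burnt (F count now 0)
Fire out after step 5
Initially T: 16, now '.': 18
Total burnt (originally-T cells now '.'): 9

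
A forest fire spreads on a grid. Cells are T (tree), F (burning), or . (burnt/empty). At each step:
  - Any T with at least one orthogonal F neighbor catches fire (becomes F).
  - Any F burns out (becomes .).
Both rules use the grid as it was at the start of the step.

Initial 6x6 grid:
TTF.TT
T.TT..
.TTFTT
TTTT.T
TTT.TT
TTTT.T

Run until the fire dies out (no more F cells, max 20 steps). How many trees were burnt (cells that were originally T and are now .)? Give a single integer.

Step 1: +6 fires, +2 burnt (F count now 6)
Step 2: +4 fires, +6 burnt (F count now 4)
Step 3: +4 fires, +4 burnt (F count now 4)
Step 4: +4 fires, +4 burnt (F count now 4)
Step 5: +5 fires, +4 burnt (F count now 5)
Step 6: +1 fires, +5 burnt (F count now 1)
Step 7: +0 fires, +1 burnt (F count now 0)
Fire out after step 7
Initially T: 26, now '.': 34
Total burnt (originally-T cells now '.'): 24

Answer: 24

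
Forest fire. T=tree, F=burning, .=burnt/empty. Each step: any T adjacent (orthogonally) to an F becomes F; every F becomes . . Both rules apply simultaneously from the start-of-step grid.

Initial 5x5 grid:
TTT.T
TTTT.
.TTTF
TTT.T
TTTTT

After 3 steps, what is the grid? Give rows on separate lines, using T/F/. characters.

Step 1: 2 trees catch fire, 1 burn out
  TTT.T
  TTTT.
  .TTF.
  TTT.F
  TTTTT
Step 2: 3 trees catch fire, 2 burn out
  TTT.T
  TTTF.
  .TF..
  TTT..
  TTTTF
Step 3: 4 trees catch fire, 3 burn out
  TTT.T
  TTF..
  .F...
  TTF..
  TTTF.

TTT.T
TTF..
.F...
TTF..
TTTF.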